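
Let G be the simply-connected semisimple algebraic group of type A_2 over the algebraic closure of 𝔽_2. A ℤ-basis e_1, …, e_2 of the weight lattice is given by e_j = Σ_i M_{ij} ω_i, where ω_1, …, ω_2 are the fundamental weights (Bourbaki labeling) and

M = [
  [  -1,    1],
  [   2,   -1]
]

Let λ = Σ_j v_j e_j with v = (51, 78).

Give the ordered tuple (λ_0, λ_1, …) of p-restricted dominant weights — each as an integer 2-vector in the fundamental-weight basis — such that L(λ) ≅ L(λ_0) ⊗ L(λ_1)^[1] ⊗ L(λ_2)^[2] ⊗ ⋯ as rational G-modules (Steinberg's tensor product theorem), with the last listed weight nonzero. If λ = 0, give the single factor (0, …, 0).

((1, 0), (1, 0), (0, 0), (1, 1), (1, 1))

Compute c_i = Σ_j M_{ij} v_j with v = (51, 78):
  c_1 = (-1)·(51) + 1·78 = 27
  c_2 = 2·51 + (-1)·(78) = 24
Writing each c_i in base p = 2:
  c_1 = 27 = 1·2^0 + 1·2^1 + 0·2^2 + 1·2^3 + 1·2^4
  c_2 = 24 = 0·2^0 + 0·2^1 + 0·2^2 + 1·2^3 + 1·2^4
λ_0 = (1, 0)
λ_1 = (1, 0)
λ_2 = (0, 0)
λ_3 = (1, 1)
λ_4 = (1, 1)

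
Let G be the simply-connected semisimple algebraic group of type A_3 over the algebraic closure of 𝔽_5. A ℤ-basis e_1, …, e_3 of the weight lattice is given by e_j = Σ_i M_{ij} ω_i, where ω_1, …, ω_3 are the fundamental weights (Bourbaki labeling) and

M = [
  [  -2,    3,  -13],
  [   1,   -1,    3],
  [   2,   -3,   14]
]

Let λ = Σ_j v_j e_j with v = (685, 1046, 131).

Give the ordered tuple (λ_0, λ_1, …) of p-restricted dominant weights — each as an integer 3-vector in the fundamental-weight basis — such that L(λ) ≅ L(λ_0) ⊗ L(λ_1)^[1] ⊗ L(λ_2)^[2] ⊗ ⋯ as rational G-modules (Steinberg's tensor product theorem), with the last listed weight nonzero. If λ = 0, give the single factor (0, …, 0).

((0, 2, 1), (3, 1, 3), (2, 1, 2))

Converting to the ω-basis (c_i = row i of M dotted with v = (685, 1046, 131)):
  c_1 = (-2)·(685) + 3·1046 + (-13)·(131) = 65
  c_2 = 1·685 + (-1)·(1046) + 3·131 = 32
  c_3 = 2·685 + (-3)·(1046) + 14·131 = 66
Writing each c_i in base p = 5:
  c_1 = 65 = 0·5^0 + 3·5^1 + 2·5^2
  c_2 = 32 = 2·5^0 + 1·5^1 + 1·5^2
  c_3 = 66 = 1·5^0 + 3·5^1 + 2·5^2
Factor λ_0 = (0, 2, 1)
Factor λ_1 = (3, 1, 3)
Factor λ_2 = (2, 1, 2)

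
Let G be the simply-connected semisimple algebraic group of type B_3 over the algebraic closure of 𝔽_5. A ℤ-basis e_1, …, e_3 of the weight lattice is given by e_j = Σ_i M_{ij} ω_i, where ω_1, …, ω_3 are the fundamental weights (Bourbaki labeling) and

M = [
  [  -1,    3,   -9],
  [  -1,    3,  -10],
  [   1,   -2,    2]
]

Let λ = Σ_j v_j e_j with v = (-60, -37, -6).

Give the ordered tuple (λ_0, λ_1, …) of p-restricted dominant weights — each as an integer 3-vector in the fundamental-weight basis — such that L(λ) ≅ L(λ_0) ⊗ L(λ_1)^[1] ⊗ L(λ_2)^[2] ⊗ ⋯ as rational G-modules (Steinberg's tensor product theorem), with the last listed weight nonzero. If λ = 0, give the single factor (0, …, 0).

In the fundamental-weight basis, λ has coordinates c = M·v (v = (-60, -37, -6)):
  c_1 = (-1)·(-60) + (3)·(-37) + (-9)·(-6) = 3
  c_2 = (-1)·(-60) + (3)·(-37) + (-10)·(-6) = 9
  c_3 = (1)·(-60) + (-2)·(-37) + (2)·(-6) = 2
p = 5; digits c_i = Σ_j d_{ij}·5^j, 0 ≤ d_{ij} < 5:
  c_1 = 3 = 3·5^0
  c_2 = 9 = 4·5^0 + 1·5^1
  c_3 = 2 = 2·5^0
Factor λ_0 = (3, 4, 2)
Factor λ_1 = (0, 1, 0)

((3, 4, 2), (0, 1, 0))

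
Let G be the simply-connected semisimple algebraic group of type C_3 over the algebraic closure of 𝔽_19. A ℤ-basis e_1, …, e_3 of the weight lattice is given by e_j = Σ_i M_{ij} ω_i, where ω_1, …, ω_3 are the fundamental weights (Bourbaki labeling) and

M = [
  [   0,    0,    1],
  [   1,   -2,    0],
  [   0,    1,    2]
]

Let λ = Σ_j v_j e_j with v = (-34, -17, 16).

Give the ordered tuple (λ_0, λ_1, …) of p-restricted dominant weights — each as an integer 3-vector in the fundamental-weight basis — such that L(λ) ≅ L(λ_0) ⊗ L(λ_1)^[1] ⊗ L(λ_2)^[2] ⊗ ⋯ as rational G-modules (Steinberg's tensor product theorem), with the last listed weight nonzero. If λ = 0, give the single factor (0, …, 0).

Converting to the ω-basis (c_i = row i of M dotted with v = (-34, -17, 16)):
  c_1 = (0)·(-34) + (0)·(-17) + 1·16 = 16
  c_2 = (1)·(-34) + (-2)·(-17) + 0·16 = 0
  c_3 = (0)·(-34) + (1)·(-17) + 2·16 = 15
Writing each c_i in base p = 19:
  c_1 = 16 = 16·19^0
  c_2 = 0
  c_3 = 15 = 15·19^0
λ_0 = (16, 0, 15)

((16, 0, 15),)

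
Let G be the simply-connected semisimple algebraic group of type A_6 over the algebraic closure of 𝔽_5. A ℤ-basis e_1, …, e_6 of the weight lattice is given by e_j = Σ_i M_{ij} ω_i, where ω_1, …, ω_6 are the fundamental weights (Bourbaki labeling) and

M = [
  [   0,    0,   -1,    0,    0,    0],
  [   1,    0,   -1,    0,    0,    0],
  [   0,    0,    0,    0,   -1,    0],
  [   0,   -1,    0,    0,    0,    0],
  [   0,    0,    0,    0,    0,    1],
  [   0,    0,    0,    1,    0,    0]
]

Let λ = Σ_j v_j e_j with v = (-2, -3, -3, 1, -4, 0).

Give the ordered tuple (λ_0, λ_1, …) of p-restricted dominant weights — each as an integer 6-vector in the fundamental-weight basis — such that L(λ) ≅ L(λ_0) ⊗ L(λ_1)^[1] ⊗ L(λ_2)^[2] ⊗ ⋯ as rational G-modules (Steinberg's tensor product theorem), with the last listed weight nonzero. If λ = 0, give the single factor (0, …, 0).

Change of basis e → ω: c = M·v where v = (-2, -3, -3, 1, -4, 0):
  c_1 = (0)·(-2) + (0)·(-3) + (-1)·(-3) + (0)·(1) + (0)·(-4) + (0)·(0) = 3
  c_2 = (1)·(-2) + (0)·(-3) + (-1)·(-3) + (0)·(1) + (0)·(-4) + (0)·(0) = 1
  c_3 = (0)·(-2) + (0)·(-3) + (0)·(-3) + (0)·(1) + (-1)·(-4) + (0)·(0) = 4
  c_4 = (0)·(-2) + (-1)·(-3) + (0)·(-3) + (0)·(1) + (0)·(-4) + (0)·(0) = 3
  c_5 = (0)·(-2) + (0)·(-3) + (0)·(-3) + (0)·(1) + (0)·(-4) + (1)·(0) = 0
  c_6 = (0)·(-2) + (0)·(-3) + (0)·(-3) + (1)·(1) + (0)·(-4) + (0)·(0) = 1
Base-5 expansion of each c_i:
  c_1 = 3 = 3·5^0
  c_2 = 1 = 1·5^0
  c_3 = 4 = 4·5^0
  c_4 = 3 = 3·5^0
  c_5 = 0
  c_6 = 1 = 1·5^0
Factor λ_0 = (3, 1, 4, 3, 0, 1)

((3, 1, 4, 3, 0, 1),)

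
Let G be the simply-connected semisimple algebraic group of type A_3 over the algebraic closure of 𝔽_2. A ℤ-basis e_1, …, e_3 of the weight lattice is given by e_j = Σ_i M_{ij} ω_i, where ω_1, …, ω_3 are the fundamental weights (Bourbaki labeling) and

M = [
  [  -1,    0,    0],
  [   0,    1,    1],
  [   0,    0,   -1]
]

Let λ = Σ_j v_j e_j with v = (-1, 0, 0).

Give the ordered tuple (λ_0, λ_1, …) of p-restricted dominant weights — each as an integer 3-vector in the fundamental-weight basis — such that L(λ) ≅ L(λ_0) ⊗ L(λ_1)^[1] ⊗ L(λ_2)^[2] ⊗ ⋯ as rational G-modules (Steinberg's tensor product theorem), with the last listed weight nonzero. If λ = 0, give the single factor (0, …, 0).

Change of basis e → ω: c = M·v where v = (-1, 0, 0):
  c_1 = -1*-1 + 0*0 + 0*0 = 1
  c_2 = 0*-1 + 1*0 + 1*0 = 0
  c_3 = 0*-1 + 0*0 + -1*0 = 0
Writing each c_i in base p = 2:
  c_1 = 1 = 1·2^0
  c_2 = 0
  c_3 = 0
λ_0 = (1, 0, 0)

((1, 0, 0),)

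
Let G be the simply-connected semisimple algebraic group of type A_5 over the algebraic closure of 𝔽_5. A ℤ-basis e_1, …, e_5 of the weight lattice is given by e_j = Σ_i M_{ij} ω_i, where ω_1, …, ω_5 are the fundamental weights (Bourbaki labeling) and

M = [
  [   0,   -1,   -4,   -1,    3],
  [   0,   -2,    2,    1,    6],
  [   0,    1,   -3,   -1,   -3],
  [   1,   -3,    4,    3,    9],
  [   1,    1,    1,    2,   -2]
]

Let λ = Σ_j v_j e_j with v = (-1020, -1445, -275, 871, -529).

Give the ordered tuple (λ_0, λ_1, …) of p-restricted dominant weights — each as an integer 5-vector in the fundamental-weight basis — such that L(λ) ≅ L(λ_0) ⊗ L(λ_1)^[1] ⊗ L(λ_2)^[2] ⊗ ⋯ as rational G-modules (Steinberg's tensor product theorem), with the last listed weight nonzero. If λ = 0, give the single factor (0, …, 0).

In the fundamental-weight basis, λ has coordinates c = M·v (v = (-1020, -1445, -275, 871, -529)):
  c_1 = (0)·(-1020) + (-1)·(-1445) + (-4)·(-275) + (-1)·(871) + (3)·(-529) = 87
  c_2 = (0)·(-1020) + (-2)·(-1445) + (2)·(-275) + (1)·(871) + (6)·(-529) = 37
  c_3 = (0)·(-1020) + (1)·(-1445) + (-3)·(-275) + (-1)·(871) + (-3)·(-529) = 96
  c_4 = (1)·(-1020) + (-3)·(-1445) + (4)·(-275) + (3)·(871) + (9)·(-529) = 67
  c_5 = (1)·(-1020) + (1)·(-1445) + (1)·(-275) + (2)·(871) + (-2)·(-529) = 60
Expand coordinatewise in base 5:
  c_1 = 87 = 2·5^0 + 2·5^1 + 3·5^2
  c_2 = 37 = 2·5^0 + 2·5^1 + 1·5^2
  c_3 = 96 = 1·5^0 + 4·5^1 + 3·5^2
  c_4 = 67 = 2·5^0 + 3·5^1 + 2·5^2
  c_5 = 60 = 0·5^0 + 2·5^1 + 2·5^2
λ_0 = (2, 2, 1, 2, 0)
λ_1 = (2, 2, 4, 3, 2)
λ_2 = (3, 1, 3, 2, 2)

((2, 2, 1, 2, 0), (2, 2, 4, 3, 2), (3, 1, 3, 2, 2))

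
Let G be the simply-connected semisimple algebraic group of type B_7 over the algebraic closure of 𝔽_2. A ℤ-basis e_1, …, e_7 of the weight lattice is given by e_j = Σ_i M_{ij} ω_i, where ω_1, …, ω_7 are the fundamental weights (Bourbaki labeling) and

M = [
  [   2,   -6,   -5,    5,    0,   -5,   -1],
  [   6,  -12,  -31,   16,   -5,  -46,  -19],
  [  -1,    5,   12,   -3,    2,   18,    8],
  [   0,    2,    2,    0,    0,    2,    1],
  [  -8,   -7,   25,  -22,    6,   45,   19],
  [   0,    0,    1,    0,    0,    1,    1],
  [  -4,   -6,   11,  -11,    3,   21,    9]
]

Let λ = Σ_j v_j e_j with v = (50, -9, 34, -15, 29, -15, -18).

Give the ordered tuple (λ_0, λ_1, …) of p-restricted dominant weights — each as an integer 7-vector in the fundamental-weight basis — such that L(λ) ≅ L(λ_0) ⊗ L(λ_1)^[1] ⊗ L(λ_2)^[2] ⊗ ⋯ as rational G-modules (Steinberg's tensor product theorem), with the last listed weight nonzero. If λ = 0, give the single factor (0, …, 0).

Converting to the ω-basis (c_i = row i of M dotted with v = (50, -9, 34, -15, 29, -15, -18)):
  c_1 = 2·50 + (-6)·(-9) + (-5)·(34) + (5)·(-15) + 0·29 + (-5)·(-15) + (-1)·(-18) = 2
  c_2 = 6·50 + (-12)·(-9) + (-31)·(34) + (16)·(-15) + (-5)·(29) + (-46)·(-15) + (-19)·(-18) = 1
  c_3 = (-1)·(50) + (5)·(-9) + 12·34 + (-3)·(-15) + 2·29 + (18)·(-15) + (8)·(-18) = 2
  c_4 = 0·50 + (2)·(-9) + 2·34 + (0)·(-15) + 0·29 + (2)·(-15) + (1)·(-18) = 2
  c_5 = (-8)·(50) + (-7)·(-9) + 25·34 + (-22)·(-15) + 6·29 + (45)·(-15) + (19)·(-18) = 0
  c_6 = 0·50 + (0)·(-9) + 1·34 + (0)·(-15) + 0·29 + (1)·(-15) + (1)·(-18) = 1
  c_7 = (-4)·(50) + (-6)·(-9) + 11·34 + (-11)·(-15) + 3·29 + (21)·(-15) + (9)·(-18) = 3
Writing each c_i in base p = 2:
  c_1 = 2 = 0·2^0 + 1·2^1
  c_2 = 1 = 1·2^0
  c_3 = 2 = 0·2^0 + 1·2^1
  c_4 = 2 = 0·2^0 + 1·2^1
  c_5 = 0
  c_6 = 1 = 1·2^0
  c_7 = 3 = 1·2^0 + 1·2^1
Factor λ_0 = (0, 1, 0, 0, 0, 1, 1)
Factor λ_1 = (1, 0, 1, 1, 0, 0, 1)

((0, 1, 0, 0, 0, 1, 1), (1, 0, 1, 1, 0, 0, 1))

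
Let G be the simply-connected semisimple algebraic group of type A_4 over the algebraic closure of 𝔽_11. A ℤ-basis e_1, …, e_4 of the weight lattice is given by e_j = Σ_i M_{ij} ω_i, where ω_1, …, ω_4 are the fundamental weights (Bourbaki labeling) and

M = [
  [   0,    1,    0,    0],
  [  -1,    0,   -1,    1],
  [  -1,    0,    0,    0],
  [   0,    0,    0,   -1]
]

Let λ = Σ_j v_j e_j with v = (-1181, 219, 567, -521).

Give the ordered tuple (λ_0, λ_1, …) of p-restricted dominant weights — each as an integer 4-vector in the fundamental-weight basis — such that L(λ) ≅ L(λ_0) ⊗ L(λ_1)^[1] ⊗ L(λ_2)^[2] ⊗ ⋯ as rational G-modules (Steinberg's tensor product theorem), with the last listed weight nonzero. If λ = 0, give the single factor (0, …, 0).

In the fundamental-weight basis, λ has coordinates c = M·v (v = (-1181, 219, 567, -521)):
  c_1 = 0*-1181 + 1*219 + 0*567 + 0*-521 = 219
  c_2 = -1*-1181 + 0*219 + -1*567 + 1*-521 = 93
  c_3 = -1*-1181 + 0*219 + 0*567 + 0*-521 = 1181
  c_4 = 0*-1181 + 0*219 + 0*567 + -1*-521 = 521
p = 11; digits c_i = Σ_j d_{ij}·11^j, 0 ≤ d_{ij} < 11:
  c_1 = 219 = 10·11^0 + 8·11^1 + 1·11^2
  c_2 = 93 = 5·11^0 + 8·11^1
  c_3 = 1181 = 4·11^0 + 8·11^1 + 9·11^2
  c_4 = 521 = 4·11^0 + 3·11^1 + 4·11^2
λ_0 = (10, 5, 4, 4)
λ_1 = (8, 8, 8, 3)
λ_2 = (1, 0, 9, 4)

((10, 5, 4, 4), (8, 8, 8, 3), (1, 0, 9, 4))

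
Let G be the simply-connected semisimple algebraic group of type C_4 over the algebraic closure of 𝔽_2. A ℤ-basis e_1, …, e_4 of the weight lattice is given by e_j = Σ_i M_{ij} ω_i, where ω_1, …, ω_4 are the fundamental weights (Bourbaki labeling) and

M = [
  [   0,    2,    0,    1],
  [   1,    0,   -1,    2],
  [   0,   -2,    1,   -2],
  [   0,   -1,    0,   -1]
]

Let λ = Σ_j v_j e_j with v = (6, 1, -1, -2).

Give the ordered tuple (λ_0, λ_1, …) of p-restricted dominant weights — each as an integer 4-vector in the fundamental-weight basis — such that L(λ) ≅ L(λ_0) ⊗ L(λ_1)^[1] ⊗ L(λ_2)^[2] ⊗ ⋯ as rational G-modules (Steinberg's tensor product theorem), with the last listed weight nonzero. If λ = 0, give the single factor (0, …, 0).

((0, 1, 1, 1), (0, 1, 0, 0))

Compute c_i = Σ_j M_{ij} v_j with v = (6, 1, -1, -2):
  c_1 = (0)·(6) + (2)·(1) + (0)·(-1) + (1)·(-2) = 0
  c_2 = (1)·(6) + (0)·(1) + (-1)·(-1) + (2)·(-2) = 3
  c_3 = (0)·(6) + (-2)·(1) + (1)·(-1) + (-2)·(-2) = 1
  c_4 = (0)·(6) + (-1)·(1) + (0)·(-1) + (-1)·(-2) = 1
p = 2; digits c_i = Σ_j d_{ij}·2^j, 0 ≤ d_{ij} < 2:
  c_1 = 0
  c_2 = 3 = 1·2^0 + 1·2^1
  c_3 = 1 = 1·2^0
  c_4 = 1 = 1·2^0
λ_0 = (0, 1, 1, 1)
λ_1 = (0, 1, 0, 0)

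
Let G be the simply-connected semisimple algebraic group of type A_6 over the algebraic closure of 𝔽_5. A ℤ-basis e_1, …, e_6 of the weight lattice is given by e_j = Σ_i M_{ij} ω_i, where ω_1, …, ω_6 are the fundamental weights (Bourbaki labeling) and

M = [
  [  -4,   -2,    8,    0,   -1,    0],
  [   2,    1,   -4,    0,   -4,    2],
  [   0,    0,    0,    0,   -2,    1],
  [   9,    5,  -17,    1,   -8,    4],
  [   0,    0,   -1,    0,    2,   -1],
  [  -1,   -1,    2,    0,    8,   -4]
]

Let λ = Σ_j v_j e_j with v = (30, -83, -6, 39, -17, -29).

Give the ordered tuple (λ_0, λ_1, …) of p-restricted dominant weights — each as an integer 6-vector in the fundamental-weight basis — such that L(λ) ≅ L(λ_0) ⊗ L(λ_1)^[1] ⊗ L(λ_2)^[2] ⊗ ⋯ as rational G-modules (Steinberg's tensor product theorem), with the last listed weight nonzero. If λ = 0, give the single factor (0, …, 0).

((0, 1, 0, 1, 1, 1), (3, 2, 1, 3, 0, 4))

Change of basis e → ω: c = M·v where v = (30, -83, -6, 39, -17, -29):
  c_1 = (-4)·(30) + (-2)·(-83) + (8)·(-6) + 0·39 + (-1)·(-17) + (0)·(-29) = 15
  c_2 = 2·30 + (1)·(-83) + (-4)·(-6) + 0·39 + (-4)·(-17) + (2)·(-29) = 11
  c_3 = 0·30 + (0)·(-83) + (0)·(-6) + 0·39 + (-2)·(-17) + (1)·(-29) = 5
  c_4 = 9·30 + (5)·(-83) + (-17)·(-6) + 1·39 + (-8)·(-17) + (4)·(-29) = 16
  c_5 = 0·30 + (0)·(-83) + (-1)·(-6) + 0·39 + (2)·(-17) + (-1)·(-29) = 1
  c_6 = (-1)·(30) + (-1)·(-83) + (2)·(-6) + 0·39 + (8)·(-17) + (-4)·(-29) = 21
Base-5 expansion of each c_i:
  c_1 = 15 = 0·5^0 + 3·5^1
  c_2 = 11 = 1·5^0 + 2·5^1
  c_3 = 5 = 0·5^0 + 1·5^1
  c_4 = 16 = 1·5^0 + 3·5^1
  c_5 = 1 = 1·5^0
  c_6 = 21 = 1·5^0 + 4·5^1
Factor λ_0 = (0, 1, 0, 1, 1, 1)
Factor λ_1 = (3, 2, 1, 3, 0, 4)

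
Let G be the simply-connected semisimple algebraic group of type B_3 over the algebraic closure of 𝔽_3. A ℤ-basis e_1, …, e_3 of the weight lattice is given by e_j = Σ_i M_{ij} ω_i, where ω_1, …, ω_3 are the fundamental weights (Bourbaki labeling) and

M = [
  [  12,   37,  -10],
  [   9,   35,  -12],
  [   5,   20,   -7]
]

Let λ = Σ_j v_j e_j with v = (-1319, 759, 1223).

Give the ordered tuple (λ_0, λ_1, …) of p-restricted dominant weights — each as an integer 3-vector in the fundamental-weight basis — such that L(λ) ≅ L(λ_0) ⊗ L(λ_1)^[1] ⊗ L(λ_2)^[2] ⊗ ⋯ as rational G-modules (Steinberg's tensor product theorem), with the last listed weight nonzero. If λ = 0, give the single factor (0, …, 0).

In the fundamental-weight basis, λ has coordinates c = M·v (v = (-1319, 759, 1223)):
  c_1 = (12)·(-1319) + (37)·(759) + (-10)·(1223) = 25
  c_2 = (9)·(-1319) + (35)·(759) + (-12)·(1223) = 18
  c_3 = (5)·(-1319) + (20)·(759) + (-7)·(1223) = 24
Expand coordinatewise in base 3:
  c_1 = 25 = 1·3^0 + 2·3^1 + 2·3^2
  c_2 = 18 = 0·3^0 + 0·3^1 + 2·3^2
  c_3 = 24 = 0·3^0 + 2·3^1 + 2·3^2
Factor λ_0 = (1, 0, 0)
Factor λ_1 = (2, 0, 2)
Factor λ_2 = (2, 2, 2)

((1, 0, 0), (2, 0, 2), (2, 2, 2))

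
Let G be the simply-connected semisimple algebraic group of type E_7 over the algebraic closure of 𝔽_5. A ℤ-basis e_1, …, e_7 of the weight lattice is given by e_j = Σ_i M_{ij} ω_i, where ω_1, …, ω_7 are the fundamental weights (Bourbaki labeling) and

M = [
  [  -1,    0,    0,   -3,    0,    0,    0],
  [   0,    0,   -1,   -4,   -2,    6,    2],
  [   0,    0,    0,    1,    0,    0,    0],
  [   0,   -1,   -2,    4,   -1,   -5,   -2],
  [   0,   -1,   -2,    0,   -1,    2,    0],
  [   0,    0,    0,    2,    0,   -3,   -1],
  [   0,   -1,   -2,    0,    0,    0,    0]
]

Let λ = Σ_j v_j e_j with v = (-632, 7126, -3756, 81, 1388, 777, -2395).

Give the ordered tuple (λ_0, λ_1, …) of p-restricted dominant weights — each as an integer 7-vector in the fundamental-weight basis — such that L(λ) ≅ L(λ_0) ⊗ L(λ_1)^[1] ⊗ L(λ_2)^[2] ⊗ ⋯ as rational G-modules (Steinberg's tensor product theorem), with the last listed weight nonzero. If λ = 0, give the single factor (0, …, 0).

Change of basis e → ω: c = M·v where v = (-632, 7126, -3756, 81, 1388, 777, -2395):
  c_1 = (-1)·(-632) + 0·7126 + (0)·(-3756) + (-3)·(81) + 0·1388 + 0·777 + (0)·(-2395) = 389
  c_2 = (0)·(-632) + 0·7126 + (-1)·(-3756) + (-4)·(81) + (-2)·(1388) + 6·777 + (2)·(-2395) = 528
  c_3 = (0)·(-632) + 0·7126 + (0)·(-3756) + 1·81 + 0·1388 + 0·777 + (0)·(-2395) = 81
  c_4 = (0)·(-632) + (-1)·(7126) + (-2)·(-3756) + 4·81 + (-1)·(1388) + (-5)·(777) + (-2)·(-2395) = 227
  c_5 = (0)·(-632) + (-1)·(7126) + (-2)·(-3756) + 0·81 + (-1)·(1388) + 2·777 + (0)·(-2395) = 552
  c_6 = (0)·(-632) + 0·7126 + (0)·(-3756) + 2·81 + 0·1388 + (-3)·(777) + (-1)·(-2395) = 226
  c_7 = (0)·(-632) + (-1)·(7126) + (-2)·(-3756) + 0·81 + 0·1388 + 0·777 + (0)·(-2395) = 386
p = 5; digits c_i = Σ_j d_{ij}·5^j, 0 ≤ d_{ij} < 5:
  c_1 = 389 = 4·5^0 + 2·5^1 + 0·5^2 + 3·5^3
  c_2 = 528 = 3·5^0 + 0·5^1 + 1·5^2 + 4·5^3
  c_3 = 81 = 1·5^0 + 1·5^1 + 3·5^2
  c_4 = 227 = 2·5^0 + 0·5^1 + 4·5^2 + 1·5^3
  c_5 = 552 = 2·5^0 + 0·5^1 + 2·5^2 + 4·5^3
  c_6 = 226 = 1·5^0 + 0·5^1 + 4·5^2 + 1·5^3
  c_7 = 386 = 1·5^0 + 2·5^1 + 0·5^2 + 3·5^3
λ_0 = (4, 3, 1, 2, 2, 1, 1)
λ_1 = (2, 0, 1, 0, 0, 0, 2)
λ_2 = (0, 1, 3, 4, 2, 4, 0)
λ_3 = (3, 4, 0, 1, 4, 1, 3)

((4, 3, 1, 2, 2, 1, 1), (2, 0, 1, 0, 0, 0, 2), (0, 1, 3, 4, 2, 4, 0), (3, 4, 0, 1, 4, 1, 3))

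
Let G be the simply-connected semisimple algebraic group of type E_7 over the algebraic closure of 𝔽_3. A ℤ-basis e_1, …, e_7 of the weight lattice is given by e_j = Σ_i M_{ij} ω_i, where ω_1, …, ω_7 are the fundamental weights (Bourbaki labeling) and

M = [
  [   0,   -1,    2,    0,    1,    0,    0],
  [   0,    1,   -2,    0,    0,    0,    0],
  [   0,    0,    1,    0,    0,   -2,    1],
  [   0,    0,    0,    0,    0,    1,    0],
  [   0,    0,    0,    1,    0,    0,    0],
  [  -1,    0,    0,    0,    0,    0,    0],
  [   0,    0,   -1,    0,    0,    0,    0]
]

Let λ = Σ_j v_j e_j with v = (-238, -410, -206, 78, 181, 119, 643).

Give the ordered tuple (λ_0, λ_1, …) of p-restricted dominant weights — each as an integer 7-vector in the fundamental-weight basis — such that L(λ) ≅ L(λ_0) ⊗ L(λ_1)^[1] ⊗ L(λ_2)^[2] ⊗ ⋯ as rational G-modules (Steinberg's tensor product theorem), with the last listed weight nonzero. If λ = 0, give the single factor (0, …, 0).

((2, 2, 1, 2, 0, 1, 2), (2, 0, 0, 0, 2, 1, 2), (1, 0, 1, 1, 2, 2, 1), (0, 0, 1, 1, 2, 2, 1), (2, 0, 2, 1, 0, 2, 2))

Converting to the ω-basis (c_i = row i of M dotted with v = (-238, -410, -206, 78, 181, 119, 643)):
  c_1 = (0)·(-238) + (-1)·(-410) + (2)·(-206) + (0)·(78) + (1)·(181) + (0)·(119) + (0)·(643) = 179
  c_2 = (0)·(-238) + (1)·(-410) + (-2)·(-206) + (0)·(78) + (0)·(181) + (0)·(119) + (0)·(643) = 2
  c_3 = (0)·(-238) + (0)·(-410) + (1)·(-206) + (0)·(78) + (0)·(181) + (-2)·(119) + (1)·(643) = 199
  c_4 = (0)·(-238) + (0)·(-410) + (0)·(-206) + (0)·(78) + (0)·(181) + (1)·(119) + (0)·(643) = 119
  c_5 = (0)·(-238) + (0)·(-410) + (0)·(-206) + (1)·(78) + (0)·(181) + (0)·(119) + (0)·(643) = 78
  c_6 = (-1)·(-238) + (0)·(-410) + (0)·(-206) + (0)·(78) + (0)·(181) + (0)·(119) + (0)·(643) = 238
  c_7 = (0)·(-238) + (0)·(-410) + (-1)·(-206) + (0)·(78) + (0)·(181) + (0)·(119) + (0)·(643) = 206
Expand coordinatewise in base 3:
  c_1 = 179 = 2·3^0 + 2·3^1 + 1·3^2 + 0·3^3 + 2·3^4
  c_2 = 2 = 2·3^0
  c_3 = 199 = 1·3^0 + 0·3^1 + 1·3^2 + 1·3^3 + 2·3^4
  c_4 = 119 = 2·3^0 + 0·3^1 + 1·3^2 + 1·3^3 + 1·3^4
  c_5 = 78 = 0·3^0 + 2·3^1 + 2·3^2 + 2·3^3
  c_6 = 238 = 1·3^0 + 1·3^1 + 2·3^2 + 2·3^3 + 2·3^4
  c_7 = 206 = 2·3^0 + 2·3^1 + 1·3^2 + 1·3^3 + 2·3^4
p-restricted factor λ_0 = (2, 2, 1, 2, 0, 1, 2)
p-restricted factor λ_1 = (2, 0, 0, 0, 2, 1, 2)
p-restricted factor λ_2 = (1, 0, 1, 1, 2, 2, 1)
p-restricted factor λ_3 = (0, 0, 1, 1, 2, 2, 1)
p-restricted factor λ_4 = (2, 0, 2, 1, 0, 2, 2)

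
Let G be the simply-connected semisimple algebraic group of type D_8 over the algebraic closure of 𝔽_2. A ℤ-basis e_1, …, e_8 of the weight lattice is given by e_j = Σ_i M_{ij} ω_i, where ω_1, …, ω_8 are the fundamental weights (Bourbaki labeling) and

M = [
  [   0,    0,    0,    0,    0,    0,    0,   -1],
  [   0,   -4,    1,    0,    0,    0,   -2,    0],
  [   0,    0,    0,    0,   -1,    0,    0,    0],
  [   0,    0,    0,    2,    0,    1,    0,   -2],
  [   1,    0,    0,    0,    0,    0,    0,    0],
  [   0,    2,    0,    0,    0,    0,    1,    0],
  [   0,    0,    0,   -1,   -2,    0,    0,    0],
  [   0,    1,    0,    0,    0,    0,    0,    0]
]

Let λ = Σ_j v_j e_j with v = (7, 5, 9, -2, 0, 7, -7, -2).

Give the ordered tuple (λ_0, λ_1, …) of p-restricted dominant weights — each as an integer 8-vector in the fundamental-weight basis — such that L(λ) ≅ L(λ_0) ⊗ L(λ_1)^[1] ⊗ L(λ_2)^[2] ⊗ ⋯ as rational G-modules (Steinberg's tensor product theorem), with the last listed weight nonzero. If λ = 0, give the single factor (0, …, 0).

Compute c_i = Σ_j M_{ij} v_j with v = (7, 5, 9, -2, 0, 7, -7, -2):
  c_1 = (0)·(7) + (0)·(5) + (0)·(9) + (0)·(-2) + (0)·(0) + (0)·(7) + (0)·(-7) + (-1)·(-2) = 2
  c_2 = (0)·(7) + (-4)·(5) + (1)·(9) + (0)·(-2) + (0)·(0) + (0)·(7) + (-2)·(-7) + (0)·(-2) = 3
  c_3 = (0)·(7) + (0)·(5) + (0)·(9) + (0)·(-2) + (-1)·(0) + (0)·(7) + (0)·(-7) + (0)·(-2) = 0
  c_4 = (0)·(7) + (0)·(5) + (0)·(9) + (2)·(-2) + (0)·(0) + (1)·(7) + (0)·(-7) + (-2)·(-2) = 7
  c_5 = (1)·(7) + (0)·(5) + (0)·(9) + (0)·(-2) + (0)·(0) + (0)·(7) + (0)·(-7) + (0)·(-2) = 7
  c_6 = (0)·(7) + (2)·(5) + (0)·(9) + (0)·(-2) + (0)·(0) + (0)·(7) + (1)·(-7) + (0)·(-2) = 3
  c_7 = (0)·(7) + (0)·(5) + (0)·(9) + (-1)·(-2) + (-2)·(0) + (0)·(7) + (0)·(-7) + (0)·(-2) = 2
  c_8 = (0)·(7) + (1)·(5) + (0)·(9) + (0)·(-2) + (0)·(0) + (0)·(7) + (0)·(-7) + (0)·(-2) = 5
Base-2 expansion of each c_i:
  c_1 = 2 = 0·2^0 + 1·2^1
  c_2 = 3 = 1·2^0 + 1·2^1
  c_3 = 0
  c_4 = 7 = 1·2^0 + 1·2^1 + 1·2^2
  c_5 = 7 = 1·2^0 + 1·2^1 + 1·2^2
  c_6 = 3 = 1·2^0 + 1·2^1
  c_7 = 2 = 0·2^0 + 1·2^1
  c_8 = 5 = 1·2^0 + 0·2^1 + 1·2^2
Factor λ_0 = (0, 1, 0, 1, 1, 1, 0, 1)
Factor λ_1 = (1, 1, 0, 1, 1, 1, 1, 0)
Factor λ_2 = (0, 0, 0, 1, 1, 0, 0, 1)

((0, 1, 0, 1, 1, 1, 0, 1), (1, 1, 0, 1, 1, 1, 1, 0), (0, 0, 0, 1, 1, 0, 0, 1))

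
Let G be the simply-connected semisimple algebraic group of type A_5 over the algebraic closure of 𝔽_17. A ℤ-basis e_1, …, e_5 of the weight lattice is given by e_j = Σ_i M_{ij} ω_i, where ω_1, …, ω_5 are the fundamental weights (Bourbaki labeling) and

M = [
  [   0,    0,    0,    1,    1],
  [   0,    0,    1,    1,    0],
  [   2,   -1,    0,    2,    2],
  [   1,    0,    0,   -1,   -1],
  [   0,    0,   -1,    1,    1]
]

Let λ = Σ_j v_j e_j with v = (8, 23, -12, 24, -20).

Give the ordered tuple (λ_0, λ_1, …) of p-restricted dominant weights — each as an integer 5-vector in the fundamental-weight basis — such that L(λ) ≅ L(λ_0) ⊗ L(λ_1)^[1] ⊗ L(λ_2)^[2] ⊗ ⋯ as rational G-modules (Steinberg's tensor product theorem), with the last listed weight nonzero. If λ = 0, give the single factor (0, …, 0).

((4, 12, 1, 4, 16),)

Compute c_i = Σ_j M_{ij} v_j with v = (8, 23, -12, 24, -20):
  c_1 = 0*8 + 0*23 + 0*-12 + 1*24 + 1*-20 = 4
  c_2 = 0*8 + 0*23 + 1*-12 + 1*24 + 0*-20 = 12
  c_3 = 2*8 + -1*23 + 0*-12 + 2*24 + 2*-20 = 1
  c_4 = 1*8 + 0*23 + 0*-12 + -1*24 + -1*-20 = 4
  c_5 = 0*8 + 0*23 + -1*-12 + 1*24 + 1*-20 = 16
p = 17; digits c_i = Σ_j d_{ij}·17^j, 0 ≤ d_{ij} < 17:
  c_1 = 4 = 4·17^0
  c_2 = 12 = 12·17^0
  c_3 = 1 = 1·17^0
  c_4 = 4 = 4·17^0
  c_5 = 16 = 16·17^0
Factor λ_0 = (4, 12, 1, 4, 16)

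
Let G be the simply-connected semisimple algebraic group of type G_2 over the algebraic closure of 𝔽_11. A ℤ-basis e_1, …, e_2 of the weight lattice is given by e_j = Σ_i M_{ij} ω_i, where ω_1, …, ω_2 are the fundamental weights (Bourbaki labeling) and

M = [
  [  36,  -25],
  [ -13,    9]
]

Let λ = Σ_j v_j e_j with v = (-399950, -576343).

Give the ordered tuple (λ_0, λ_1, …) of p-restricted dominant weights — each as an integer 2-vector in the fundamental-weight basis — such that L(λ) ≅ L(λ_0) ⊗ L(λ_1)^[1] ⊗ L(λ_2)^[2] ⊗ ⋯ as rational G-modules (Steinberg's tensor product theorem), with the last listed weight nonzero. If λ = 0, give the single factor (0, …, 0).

Change of basis e → ω: c = M·v where v = (-399950, -576343):
  c_1 = (36)·(-399950) + (-25)·(-576343) = 10375
  c_2 = (-13)·(-399950) + (9)·(-576343) = 12263
Expand coordinatewise in base 11:
  c_1 = 10375 = 2·11^0 + 8·11^1 + 8·11^2 + 7·11^3
  c_2 = 12263 = 9·11^0 + 3·11^1 + 2·11^2 + 9·11^3
Factor λ_0 = (2, 9)
Factor λ_1 = (8, 3)
Factor λ_2 = (8, 2)
Factor λ_3 = (7, 9)

((2, 9), (8, 3), (8, 2), (7, 9))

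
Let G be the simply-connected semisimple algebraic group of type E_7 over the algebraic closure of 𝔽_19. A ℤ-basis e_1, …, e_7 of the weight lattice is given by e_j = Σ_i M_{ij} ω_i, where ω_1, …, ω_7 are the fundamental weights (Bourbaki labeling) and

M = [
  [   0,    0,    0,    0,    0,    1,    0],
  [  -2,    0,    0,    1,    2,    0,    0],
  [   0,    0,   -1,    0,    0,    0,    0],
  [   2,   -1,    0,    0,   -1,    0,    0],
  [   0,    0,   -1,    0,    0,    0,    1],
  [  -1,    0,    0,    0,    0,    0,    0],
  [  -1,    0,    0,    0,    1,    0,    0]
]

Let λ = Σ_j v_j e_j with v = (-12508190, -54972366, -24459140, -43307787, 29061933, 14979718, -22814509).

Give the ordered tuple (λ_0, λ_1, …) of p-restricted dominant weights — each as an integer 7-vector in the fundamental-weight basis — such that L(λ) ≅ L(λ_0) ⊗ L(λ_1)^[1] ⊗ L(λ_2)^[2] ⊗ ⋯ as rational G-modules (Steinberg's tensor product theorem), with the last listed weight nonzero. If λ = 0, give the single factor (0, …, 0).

((4, 4, 3, 8, 10, 15, 4), (1, 4, 16, 11, 14, 13, 13), (18, 6, 18, 6, 14, 11, 12), (17, 12, 12, 16, 11, 18, 18), (0, 1, 16, 6, 12, 0, 14), (6, 16, 9, 0, 0, 5, 16))

Compute c_i = Σ_j M_{ij} v_j with v = (-12508190, -54972366, -24459140, -43307787, 29061933, 14979718, -22814509):
  c_1 = (0)·(-12508190) + (0)·(-54972366) + (0)·(-24459140) + (0)·(-43307787) + 0·29061933 + 1·14979718 + (0)·(-22814509) = 14979718
  c_2 = (-2)·(-12508190) + (0)·(-54972366) + (0)·(-24459140) + (1)·(-43307787) + 2·29061933 + 0·14979718 + (0)·(-22814509) = 39832459
  c_3 = (0)·(-12508190) + (0)·(-54972366) + (-1)·(-24459140) + (0)·(-43307787) + 0·29061933 + 0·14979718 + (0)·(-22814509) = 24459140
  c_4 = (2)·(-12508190) + (-1)·(-54972366) + (0)·(-24459140) + (0)·(-43307787) + (-1)·(29061933) + 0·14979718 + (0)·(-22814509) = 894053
  c_5 = (0)·(-12508190) + (0)·(-54972366) + (-1)·(-24459140) + (0)·(-43307787) + 0·29061933 + 0·14979718 + (1)·(-22814509) = 1644631
  c_6 = (-1)·(-12508190) + (0)·(-54972366) + (0)·(-24459140) + (0)·(-43307787) + 0·29061933 + 0·14979718 + (0)·(-22814509) = 12508190
  c_7 = (-1)·(-12508190) + (0)·(-54972366) + (0)·(-24459140) + (0)·(-43307787) + 1·29061933 + 0·14979718 + (0)·(-22814509) = 41570123
Expand coordinatewise in base 19:
  c_1 = 14979718 = 4·19^0 + 1·19^1 + 18·19^2 + 17·19^3 + 0·19^4 + 6·19^5
  c_2 = 39832459 = 4·19^0 + 4·19^1 + 6·19^2 + 12·19^3 + 1·19^4 + 16·19^5
  c_3 = 24459140 = 3·19^0 + 16·19^1 + 18·19^2 + 12·19^3 + 16·19^4 + 9·19^5
  c_4 = 894053 = 8·19^0 + 11·19^1 + 6·19^2 + 16·19^3 + 6·19^4
  c_5 = 1644631 = 10·19^0 + 14·19^1 + 14·19^2 + 11·19^3 + 12·19^4
  c_6 = 12508190 = 15·19^0 + 13·19^1 + 11·19^2 + 18·19^3 + 0·19^4 + 5·19^5
  c_7 = 41570123 = 4·19^0 + 13·19^1 + 12·19^2 + 18·19^3 + 14·19^4 + 16·19^5
Factor λ_0 = (4, 4, 3, 8, 10, 15, 4)
Factor λ_1 = (1, 4, 16, 11, 14, 13, 13)
Factor λ_2 = (18, 6, 18, 6, 14, 11, 12)
Factor λ_3 = (17, 12, 12, 16, 11, 18, 18)
Factor λ_4 = (0, 1, 16, 6, 12, 0, 14)
Factor λ_5 = (6, 16, 9, 0, 0, 5, 16)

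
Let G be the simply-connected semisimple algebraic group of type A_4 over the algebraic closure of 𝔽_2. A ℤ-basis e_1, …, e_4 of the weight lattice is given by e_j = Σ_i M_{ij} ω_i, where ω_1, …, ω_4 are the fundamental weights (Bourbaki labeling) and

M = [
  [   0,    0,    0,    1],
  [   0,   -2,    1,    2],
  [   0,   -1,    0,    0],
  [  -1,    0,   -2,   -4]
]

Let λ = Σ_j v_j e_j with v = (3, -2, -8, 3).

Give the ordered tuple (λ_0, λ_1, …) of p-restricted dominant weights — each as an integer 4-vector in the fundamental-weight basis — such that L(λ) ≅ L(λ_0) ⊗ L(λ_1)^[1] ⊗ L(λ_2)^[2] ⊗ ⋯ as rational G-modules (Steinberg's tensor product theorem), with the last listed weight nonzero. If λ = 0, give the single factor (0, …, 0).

((1, 0, 0, 1), (1, 1, 1, 0))

In the fundamental-weight basis, λ has coordinates c = M·v (v = (3, -2, -8, 3)):
  c_1 = 0*3 + 0*-2 + 0*-8 + 1*3 = 3
  c_2 = 0*3 + -2*-2 + 1*-8 + 2*3 = 2
  c_3 = 0*3 + -1*-2 + 0*-8 + 0*3 = 2
  c_4 = -1*3 + 0*-2 + -2*-8 + -4*3 = 1
Expand coordinatewise in base 2:
  c_1 = 3 = 1·2^0 + 1·2^1
  c_2 = 2 = 0·2^0 + 1·2^1
  c_3 = 2 = 0·2^0 + 1·2^1
  c_4 = 1 = 1·2^0
p-restricted factor λ_0 = (1, 0, 0, 1)
p-restricted factor λ_1 = (1, 1, 1, 0)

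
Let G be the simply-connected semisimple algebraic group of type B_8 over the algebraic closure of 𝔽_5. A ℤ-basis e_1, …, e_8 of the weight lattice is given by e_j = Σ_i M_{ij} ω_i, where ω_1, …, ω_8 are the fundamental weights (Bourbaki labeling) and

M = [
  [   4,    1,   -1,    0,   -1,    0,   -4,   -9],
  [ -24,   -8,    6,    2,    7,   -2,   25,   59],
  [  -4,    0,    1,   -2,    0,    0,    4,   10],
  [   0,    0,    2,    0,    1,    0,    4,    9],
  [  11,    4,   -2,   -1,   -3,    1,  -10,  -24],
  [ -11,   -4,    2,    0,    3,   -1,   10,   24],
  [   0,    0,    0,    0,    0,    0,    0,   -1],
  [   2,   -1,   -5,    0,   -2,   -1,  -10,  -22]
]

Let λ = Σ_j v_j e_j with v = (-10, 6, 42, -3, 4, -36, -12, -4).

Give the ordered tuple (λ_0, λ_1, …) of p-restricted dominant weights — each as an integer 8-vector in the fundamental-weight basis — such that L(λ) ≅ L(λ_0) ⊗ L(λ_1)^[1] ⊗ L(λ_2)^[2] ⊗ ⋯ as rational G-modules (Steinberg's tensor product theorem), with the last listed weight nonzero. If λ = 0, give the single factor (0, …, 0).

In the fundamental-weight basis, λ has coordinates c = M·v (v = (-10, 6, 42, -3, 4, -36, -12, -4)):
  c_1 = (4)·(-10) + 1·6 + (-1)·(42) + (0)·(-3) + (-1)·(4) + (0)·(-36) + (-4)·(-12) + (-9)·(-4) = 4
  c_2 = (-24)·(-10) + (-8)·(6) + 6·42 + (2)·(-3) + 7·4 + (-2)·(-36) + (25)·(-12) + (59)·(-4) = 2
  c_3 = (-4)·(-10) + 0·6 + 1·42 + (-2)·(-3) + 0·4 + (0)·(-36) + (4)·(-12) + (10)·(-4) = 0
  c_4 = (0)·(-10) + 0·6 + 2·42 + (0)·(-3) + 1·4 + (0)·(-36) + (4)·(-12) + (9)·(-4) = 4
  c_5 = (11)·(-10) + 4·6 + (-2)·(42) + (-1)·(-3) + (-3)·(4) + (1)·(-36) + (-10)·(-12) + (-24)·(-4) = 1
  c_6 = (-11)·(-10) + (-4)·(6) + 2·42 + (0)·(-3) + 3·4 + (-1)·(-36) + (10)·(-12) + (24)·(-4) = 2
  c_7 = (0)·(-10) + 0·6 + 0·42 + (0)·(-3) + 0·4 + (0)·(-36) + (0)·(-12) + (-1)·(-4) = 4
  c_8 = (2)·(-10) + (-1)·(6) + (-5)·(42) + (0)·(-3) + (-2)·(4) + (-1)·(-36) + (-10)·(-12) + (-22)·(-4) = 0
p = 5; digits c_i = Σ_j d_{ij}·5^j, 0 ≤ d_{ij} < 5:
  c_1 = 4 = 4·5^0
  c_2 = 2 = 2·5^0
  c_3 = 0
  c_4 = 4 = 4·5^0
  c_5 = 1 = 1·5^0
  c_6 = 2 = 2·5^0
  c_7 = 4 = 4·5^0
  c_8 = 0
λ_0 = (4, 2, 0, 4, 1, 2, 4, 0)

((4, 2, 0, 4, 1, 2, 4, 0),)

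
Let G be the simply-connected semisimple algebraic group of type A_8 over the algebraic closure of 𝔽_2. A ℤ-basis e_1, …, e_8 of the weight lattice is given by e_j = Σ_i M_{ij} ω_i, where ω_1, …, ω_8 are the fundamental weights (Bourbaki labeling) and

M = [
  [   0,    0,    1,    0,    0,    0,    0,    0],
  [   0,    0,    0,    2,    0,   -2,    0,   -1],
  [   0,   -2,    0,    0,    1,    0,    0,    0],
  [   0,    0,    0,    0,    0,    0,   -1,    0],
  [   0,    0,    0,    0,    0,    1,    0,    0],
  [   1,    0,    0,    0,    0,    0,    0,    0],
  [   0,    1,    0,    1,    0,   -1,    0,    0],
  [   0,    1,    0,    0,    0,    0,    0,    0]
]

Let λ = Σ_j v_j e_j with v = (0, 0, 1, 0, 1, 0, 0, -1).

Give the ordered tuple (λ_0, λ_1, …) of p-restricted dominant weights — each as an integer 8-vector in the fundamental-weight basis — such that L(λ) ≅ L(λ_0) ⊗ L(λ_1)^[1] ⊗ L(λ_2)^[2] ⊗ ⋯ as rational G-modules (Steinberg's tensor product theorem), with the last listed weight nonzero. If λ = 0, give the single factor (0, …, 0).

((1, 1, 1, 0, 0, 0, 0, 0),)

ω-coordinates c = M·v, v = (0, 0, 1, 0, 1, 0, 0, -1):
  c_1 = (0)·(0) + (0)·(0) + (1)·(1) + (0)·(0) + (0)·(1) + (0)·(0) + (0)·(0) + (0)·(-1) = 1
  c_2 = (0)·(0) + (0)·(0) + (0)·(1) + (2)·(0) + (0)·(1) + (-2)·(0) + (0)·(0) + (-1)·(-1) = 1
  c_3 = (0)·(0) + (-2)·(0) + (0)·(1) + (0)·(0) + (1)·(1) + (0)·(0) + (0)·(0) + (0)·(-1) = 1
  c_4 = (0)·(0) + (0)·(0) + (0)·(1) + (0)·(0) + (0)·(1) + (0)·(0) + (-1)·(0) + (0)·(-1) = 0
  c_5 = (0)·(0) + (0)·(0) + (0)·(1) + (0)·(0) + (0)·(1) + (1)·(0) + (0)·(0) + (0)·(-1) = 0
  c_6 = (1)·(0) + (0)·(0) + (0)·(1) + (0)·(0) + (0)·(1) + (0)·(0) + (0)·(0) + (0)·(-1) = 0
  c_7 = (0)·(0) + (1)·(0) + (0)·(1) + (1)·(0) + (0)·(1) + (-1)·(0) + (0)·(0) + (0)·(-1) = 0
  c_8 = (0)·(0) + (1)·(0) + (0)·(1) + (0)·(0) + (0)·(1) + (0)·(0) + (0)·(0) + (0)·(-1) = 0
p = 2; digits c_i = Σ_j d_{ij}·2^j, 0 ≤ d_{ij} < 2:
  c_1 = 1 = 1·2^0
  c_2 = 1 = 1·2^0
  c_3 = 1 = 1·2^0
  c_4 = 0
  c_5 = 0
  c_6 = 0
  c_7 = 0
  c_8 = 0
Factor λ_0 = (1, 1, 1, 0, 0, 0, 0, 0)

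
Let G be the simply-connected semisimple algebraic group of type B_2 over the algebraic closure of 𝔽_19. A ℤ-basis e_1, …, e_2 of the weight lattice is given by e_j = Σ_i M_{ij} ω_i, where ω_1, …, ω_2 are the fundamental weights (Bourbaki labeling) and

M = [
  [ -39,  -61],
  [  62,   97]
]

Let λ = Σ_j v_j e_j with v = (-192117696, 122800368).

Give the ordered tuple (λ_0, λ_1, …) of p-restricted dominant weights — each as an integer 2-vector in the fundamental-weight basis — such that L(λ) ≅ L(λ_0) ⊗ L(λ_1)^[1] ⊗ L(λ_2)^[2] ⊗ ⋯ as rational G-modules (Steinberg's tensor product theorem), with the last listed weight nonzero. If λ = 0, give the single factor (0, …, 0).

((12, 2), (12, 15), (13, 6), (10, 11), (13, 2))

ω-coordinates c = M·v, v = (-192117696, 122800368):
  c_1 = -39*-192117696 + -61*122800368 = 1767696
  c_2 = 62*-192117696 + 97*122800368 = 338544
Base-19 expansion of each c_i:
  c_1 = 1767696 = 12·19^0 + 12·19^1 + 13·19^2 + 10·19^3 + 13·19^4
  c_2 = 338544 = 2·19^0 + 15·19^1 + 6·19^2 + 11·19^3 + 2·19^4
λ_0 = (12, 2)
λ_1 = (12, 15)
λ_2 = (13, 6)
λ_3 = (10, 11)
λ_4 = (13, 2)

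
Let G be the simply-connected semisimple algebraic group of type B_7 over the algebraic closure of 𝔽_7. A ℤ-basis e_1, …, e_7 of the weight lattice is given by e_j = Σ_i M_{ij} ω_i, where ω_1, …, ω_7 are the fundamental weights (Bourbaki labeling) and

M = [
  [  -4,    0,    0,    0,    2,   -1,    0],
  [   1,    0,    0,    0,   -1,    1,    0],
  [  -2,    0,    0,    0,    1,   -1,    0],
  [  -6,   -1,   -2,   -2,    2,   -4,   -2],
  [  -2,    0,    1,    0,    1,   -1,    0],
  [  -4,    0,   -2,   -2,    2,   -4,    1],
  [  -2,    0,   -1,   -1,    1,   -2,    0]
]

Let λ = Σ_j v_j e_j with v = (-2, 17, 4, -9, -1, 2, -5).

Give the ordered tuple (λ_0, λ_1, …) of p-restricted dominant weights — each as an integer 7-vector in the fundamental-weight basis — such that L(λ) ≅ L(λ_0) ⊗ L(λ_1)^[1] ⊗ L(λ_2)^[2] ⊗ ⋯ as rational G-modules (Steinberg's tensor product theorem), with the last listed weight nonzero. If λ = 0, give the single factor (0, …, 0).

Change of basis e → ω: c = M·v where v = (-2, 17, 4, -9, -1, 2, -5):
  c_1 = (-4)·(-2) + (0)·(17) + (0)·(4) + (0)·(-9) + (2)·(-1) + (-1)·(2) + (0)·(-5) = 4
  c_2 = (1)·(-2) + (0)·(17) + (0)·(4) + (0)·(-9) + (-1)·(-1) + (1)·(2) + (0)·(-5) = 1
  c_3 = (-2)·(-2) + (0)·(17) + (0)·(4) + (0)·(-9) + (1)·(-1) + (-1)·(2) + (0)·(-5) = 1
  c_4 = (-6)·(-2) + (-1)·(17) + (-2)·(4) + (-2)·(-9) + (2)·(-1) + (-4)·(2) + (-2)·(-5) = 5
  c_5 = (-2)·(-2) + (0)·(17) + (1)·(4) + (0)·(-9) + (1)·(-1) + (-1)·(2) + (0)·(-5) = 5
  c_6 = (-4)·(-2) + (0)·(17) + (-2)·(4) + (-2)·(-9) + (2)·(-1) + (-4)·(2) + (1)·(-5) = 3
  c_7 = (-2)·(-2) + (0)·(17) + (-1)·(4) + (-1)·(-9) + (1)·(-1) + (-2)·(2) + (0)·(-5) = 4
Writing each c_i in base p = 7:
  c_1 = 4 = 4·7^0
  c_2 = 1 = 1·7^0
  c_3 = 1 = 1·7^0
  c_4 = 5 = 5·7^0
  c_5 = 5 = 5·7^0
  c_6 = 3 = 3·7^0
  c_7 = 4 = 4·7^0
λ_0 = (4, 1, 1, 5, 5, 3, 4)

((4, 1, 1, 5, 5, 3, 4),)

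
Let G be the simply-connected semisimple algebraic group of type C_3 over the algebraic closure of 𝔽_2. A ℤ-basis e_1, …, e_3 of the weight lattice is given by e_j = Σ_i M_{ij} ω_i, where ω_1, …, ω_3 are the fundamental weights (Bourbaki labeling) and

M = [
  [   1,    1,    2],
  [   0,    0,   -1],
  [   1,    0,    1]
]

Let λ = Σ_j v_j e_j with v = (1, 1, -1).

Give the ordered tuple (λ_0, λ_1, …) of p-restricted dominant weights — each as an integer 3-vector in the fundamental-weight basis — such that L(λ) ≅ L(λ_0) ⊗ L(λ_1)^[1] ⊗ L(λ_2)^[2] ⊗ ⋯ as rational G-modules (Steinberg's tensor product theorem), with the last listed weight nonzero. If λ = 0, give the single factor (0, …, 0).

((0, 1, 0),)

ω-coordinates c = M·v, v = (1, 1, -1):
  c_1 = (1)·(1) + (1)·(1) + (2)·(-1) = 0
  c_2 = (0)·(1) + (0)·(1) + (-1)·(-1) = 1
  c_3 = (1)·(1) + (0)·(1) + (1)·(-1) = 0
Base-2 expansion of each c_i:
  c_1 = 0
  c_2 = 1 = 1·2^0
  c_3 = 0
λ_0 = (0, 1, 0)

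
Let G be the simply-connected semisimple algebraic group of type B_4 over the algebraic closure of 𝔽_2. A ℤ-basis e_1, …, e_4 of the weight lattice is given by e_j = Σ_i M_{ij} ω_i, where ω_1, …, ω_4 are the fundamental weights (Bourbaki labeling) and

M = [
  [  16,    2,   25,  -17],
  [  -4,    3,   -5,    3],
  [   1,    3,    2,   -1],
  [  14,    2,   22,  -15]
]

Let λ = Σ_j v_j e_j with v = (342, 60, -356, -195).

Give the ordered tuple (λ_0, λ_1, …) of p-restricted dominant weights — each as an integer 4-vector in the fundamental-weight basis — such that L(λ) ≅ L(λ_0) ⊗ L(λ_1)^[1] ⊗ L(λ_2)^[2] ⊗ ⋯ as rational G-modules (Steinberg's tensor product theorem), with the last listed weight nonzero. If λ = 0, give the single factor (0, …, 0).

((1, 1, 1, 1), (1, 1, 0, 0), (1, 1, 1, 0))

Compute c_i = Σ_j M_{ij} v_j with v = (342, 60, -356, -195):
  c_1 = 16·342 + 2·60 + (25)·(-356) + (-17)·(-195) = 7
  c_2 = (-4)·(342) + 3·60 + (-5)·(-356) + (3)·(-195) = 7
  c_3 = 1·342 + 3·60 + (2)·(-356) + (-1)·(-195) = 5
  c_4 = 14·342 + 2·60 + (22)·(-356) + (-15)·(-195) = 1
p = 2; digits c_i = Σ_j d_{ij}·2^j, 0 ≤ d_{ij} < 2:
  c_1 = 7 = 1·2^0 + 1·2^1 + 1·2^2
  c_2 = 7 = 1·2^0 + 1·2^1 + 1·2^2
  c_3 = 5 = 1·2^0 + 0·2^1 + 1·2^2
  c_4 = 1 = 1·2^0
Factor λ_0 = (1, 1, 1, 1)
Factor λ_1 = (1, 1, 0, 0)
Factor λ_2 = (1, 1, 1, 0)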